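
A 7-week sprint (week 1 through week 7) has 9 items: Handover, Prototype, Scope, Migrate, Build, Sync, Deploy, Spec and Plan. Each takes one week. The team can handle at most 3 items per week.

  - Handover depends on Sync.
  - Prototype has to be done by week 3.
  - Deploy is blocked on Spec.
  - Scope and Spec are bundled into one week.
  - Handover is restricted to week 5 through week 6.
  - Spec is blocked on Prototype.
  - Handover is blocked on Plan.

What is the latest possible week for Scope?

Scope must be in the same week as Spec, which can't be before week 2, so Scope is at least week 2; Scope must be in the same week as Spec, which can't be after week 6, so Scope is at most week 6.
Scope at week 6 is achievable: Migrate -> week 2, Handover -> week 5, Spec -> week 6, Scope -> week 6, Build -> week 2, Sync -> week 1, Plan -> week 1, Prototype -> week 1, Deploy -> week 7.

week 6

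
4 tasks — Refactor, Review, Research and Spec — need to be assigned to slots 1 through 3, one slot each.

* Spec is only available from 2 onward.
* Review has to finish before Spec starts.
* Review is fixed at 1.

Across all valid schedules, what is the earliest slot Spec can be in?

Spec is available from 2.
Spec at 2 is achievable: Review -> 1; Research -> 1; Refactor -> 1; Spec -> 2.

2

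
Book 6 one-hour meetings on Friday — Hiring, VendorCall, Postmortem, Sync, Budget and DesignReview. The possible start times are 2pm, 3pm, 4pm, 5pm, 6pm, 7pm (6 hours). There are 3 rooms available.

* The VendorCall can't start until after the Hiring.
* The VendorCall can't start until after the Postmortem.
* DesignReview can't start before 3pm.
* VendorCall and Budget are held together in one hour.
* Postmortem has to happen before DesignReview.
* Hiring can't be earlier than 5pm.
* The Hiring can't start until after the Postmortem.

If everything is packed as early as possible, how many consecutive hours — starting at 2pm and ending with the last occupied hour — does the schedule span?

The precedence chain requires at least 3 distinct hours.
With at most 3 per hour and 6 meetings, at least 2 hours are needed.
Propagating the time windows through the other constraints, VendorCall can't land before 6pm — that is hour 5 counting from 2pm — so the schedule must run through at least 5 hours.
5 works (last occupied hour: 6pm): for example VendorCall -> 6pm; Budget -> 6pm; Hiring -> 5pm; DesignReview -> 3pm; Postmortem -> 2pm; Sync -> 2pm.

5 hours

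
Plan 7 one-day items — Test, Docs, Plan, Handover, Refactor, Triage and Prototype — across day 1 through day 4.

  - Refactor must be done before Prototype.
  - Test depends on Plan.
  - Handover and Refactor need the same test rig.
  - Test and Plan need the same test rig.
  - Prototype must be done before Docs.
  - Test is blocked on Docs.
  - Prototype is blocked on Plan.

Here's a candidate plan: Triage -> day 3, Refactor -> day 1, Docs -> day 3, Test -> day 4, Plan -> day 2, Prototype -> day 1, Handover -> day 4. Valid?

Prototype must be done before Docs — holds.
Refactor must be done before Prototype — violated.
Test is blocked on Docs — holds.
Test and Plan need the same test rig — holds.
Test depends on Plan — holds.
Handover and Refactor need the same test rig — holds.
Prototype is blocked on Plan — violated.

No — it violates: Prototype is blocked on Plan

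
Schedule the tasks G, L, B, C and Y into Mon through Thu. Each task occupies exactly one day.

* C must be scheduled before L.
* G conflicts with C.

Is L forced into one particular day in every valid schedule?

L can be Tue (e.g. L in Tue, B in Mon, G in Tue, Y in Mon, C in Mon) or Wed (e.g. C in Mon, B in Mon, Y in Mon, G in Tue, L in Wed).

No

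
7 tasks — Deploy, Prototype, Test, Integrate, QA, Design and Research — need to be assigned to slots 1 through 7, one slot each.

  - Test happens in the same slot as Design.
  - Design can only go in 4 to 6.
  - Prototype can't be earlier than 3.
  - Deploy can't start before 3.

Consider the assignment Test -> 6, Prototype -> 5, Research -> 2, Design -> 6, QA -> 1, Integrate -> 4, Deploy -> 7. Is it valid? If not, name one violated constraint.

Deploy can't start before 3 — holds.
Test happens in the same slot as Design — holds.
Design can only go in 4 to 6 — holds.
Prototype can't be earlier than 3 — holds.

Yes, all constraints hold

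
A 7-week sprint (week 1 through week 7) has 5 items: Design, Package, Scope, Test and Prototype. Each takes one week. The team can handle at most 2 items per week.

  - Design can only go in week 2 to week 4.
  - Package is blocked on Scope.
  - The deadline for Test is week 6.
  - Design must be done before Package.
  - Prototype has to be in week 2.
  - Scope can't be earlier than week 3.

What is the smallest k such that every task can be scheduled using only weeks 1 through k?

The precedence chain requires at least 2 distinct weeks.
With at most 2 per week and 5 tasks, at least 3 weeks are needed.
Propagating the time windows through the other constraints, Package can't land before week 4, so the schedule must run through at least week 4.
4 works (last occupied week: week 4): for example Package=week 4; Test=week 1; Prototype=week 2; Scope=week 3; Design=week 2.

4 weeks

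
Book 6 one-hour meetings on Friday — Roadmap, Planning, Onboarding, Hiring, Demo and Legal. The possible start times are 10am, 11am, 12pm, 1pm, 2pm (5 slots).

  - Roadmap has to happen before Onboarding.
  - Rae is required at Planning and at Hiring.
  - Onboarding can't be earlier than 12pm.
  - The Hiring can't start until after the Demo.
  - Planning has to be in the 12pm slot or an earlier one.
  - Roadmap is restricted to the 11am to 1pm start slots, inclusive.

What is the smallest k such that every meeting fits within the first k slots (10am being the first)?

3

The precedence chain requires at least 2 distinct slots.
Onboarding can't be placed before 12pm — that is slot 3 counting from 10am — so the schedule must run through at least 3 slots.
3 works (last occupied slot: 12pm): for example Onboarding in 12pm, Legal in 10am, Planning in 10am, Roadmap in 11am, Demo in 10am, Hiring in 11am.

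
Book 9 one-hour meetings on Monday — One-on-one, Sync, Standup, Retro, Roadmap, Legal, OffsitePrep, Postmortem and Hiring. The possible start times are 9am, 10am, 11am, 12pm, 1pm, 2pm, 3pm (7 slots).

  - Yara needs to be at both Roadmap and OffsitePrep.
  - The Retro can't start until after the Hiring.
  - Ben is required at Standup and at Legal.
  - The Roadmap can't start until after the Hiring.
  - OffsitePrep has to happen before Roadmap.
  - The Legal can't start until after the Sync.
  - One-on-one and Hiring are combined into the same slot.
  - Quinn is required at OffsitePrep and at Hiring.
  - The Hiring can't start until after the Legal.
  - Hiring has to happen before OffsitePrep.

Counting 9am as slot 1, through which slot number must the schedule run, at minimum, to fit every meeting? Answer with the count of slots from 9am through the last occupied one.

The precedence chain requires at least 5 distinct slots.
5 works (last occupied slot: 1pm): for example Hiring=11am; Retro=12pm; OffsitePrep=12pm; Roadmap=1pm; One-on-one=11am; Legal=10am; Sync=9am; Standup=9am; Postmortem=9am.

5 slots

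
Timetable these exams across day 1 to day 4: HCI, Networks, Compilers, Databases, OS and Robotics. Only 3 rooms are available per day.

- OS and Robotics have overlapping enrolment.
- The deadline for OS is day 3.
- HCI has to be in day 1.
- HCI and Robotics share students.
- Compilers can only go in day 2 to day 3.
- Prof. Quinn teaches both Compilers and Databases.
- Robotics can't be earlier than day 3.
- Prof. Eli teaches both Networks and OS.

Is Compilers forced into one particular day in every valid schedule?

Compilers can be day 2 (e.g. OS -> day 1; Networks -> day 2; Databases -> day 1; Compilers -> day 2; Robotics -> day 3; HCI -> day 1) or day 3 (e.g. Robotics -> day 3; HCI -> day 1; Databases -> day 1; Networks -> day 2; Compilers -> day 3; OS -> day 1).

No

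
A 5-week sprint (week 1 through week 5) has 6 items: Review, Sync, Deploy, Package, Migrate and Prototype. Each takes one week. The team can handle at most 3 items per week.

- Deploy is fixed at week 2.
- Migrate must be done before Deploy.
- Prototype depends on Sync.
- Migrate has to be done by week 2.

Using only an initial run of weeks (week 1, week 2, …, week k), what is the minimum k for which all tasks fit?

The precedence chain requires at least 2 distinct weeks.
With at most 3 per week and 6 tasks, at least 2 weeks are needed.
2 works (last occupied week: week 2): for example Package in week 2, Sync in week 1, Review in week 1, Migrate in week 1, Prototype in week 2, Deploy in week 2.

2 weeks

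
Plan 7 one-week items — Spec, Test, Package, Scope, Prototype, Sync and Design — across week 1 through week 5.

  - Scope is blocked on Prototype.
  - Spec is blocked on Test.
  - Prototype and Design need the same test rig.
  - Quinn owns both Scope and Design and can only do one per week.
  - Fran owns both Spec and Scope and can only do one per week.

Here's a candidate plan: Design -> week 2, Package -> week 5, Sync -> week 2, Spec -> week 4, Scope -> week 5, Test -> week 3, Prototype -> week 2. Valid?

Spec is blocked on Test — holds.
Quinn owns both Scope and Design and can only do one per week — holds.
Scope is blocked on Prototype — holds.
Fran owns both Spec and Scope and can only do one per week — holds.
Prototype and Design need the same test rig — violated.

No. Prototype and Design need the same test rig is not satisfied.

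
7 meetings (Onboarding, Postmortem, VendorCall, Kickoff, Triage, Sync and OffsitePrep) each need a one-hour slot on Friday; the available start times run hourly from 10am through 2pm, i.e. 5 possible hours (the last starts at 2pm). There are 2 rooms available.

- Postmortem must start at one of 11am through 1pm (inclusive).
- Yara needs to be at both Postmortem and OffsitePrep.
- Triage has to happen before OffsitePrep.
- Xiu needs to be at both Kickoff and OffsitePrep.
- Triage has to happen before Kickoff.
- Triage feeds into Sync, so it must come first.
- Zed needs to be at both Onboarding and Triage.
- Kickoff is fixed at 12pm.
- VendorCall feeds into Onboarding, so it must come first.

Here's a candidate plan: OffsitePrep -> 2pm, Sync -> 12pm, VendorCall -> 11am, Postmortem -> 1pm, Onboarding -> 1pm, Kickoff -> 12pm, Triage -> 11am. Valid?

Yes, all constraints hold

Triage has to happen before OffsitePrep — holds.
VendorCall feeds into Onboarding, so it must come first — holds.
Postmortem must start at one of 11am through 1pm (inclusive) — holds.
Yara needs to be at both Postmortem and OffsitePrep — holds.
Triage has to happen before Kickoff — holds.
Kickoff is fixed at 12pm — holds.
Zed needs to be at both Onboarding and Triage — holds.
There are 2 rooms available — holds.
Triage feeds into Sync, so it must come first — holds.
Xiu needs to be at both Kickoff and OffsitePrep — holds.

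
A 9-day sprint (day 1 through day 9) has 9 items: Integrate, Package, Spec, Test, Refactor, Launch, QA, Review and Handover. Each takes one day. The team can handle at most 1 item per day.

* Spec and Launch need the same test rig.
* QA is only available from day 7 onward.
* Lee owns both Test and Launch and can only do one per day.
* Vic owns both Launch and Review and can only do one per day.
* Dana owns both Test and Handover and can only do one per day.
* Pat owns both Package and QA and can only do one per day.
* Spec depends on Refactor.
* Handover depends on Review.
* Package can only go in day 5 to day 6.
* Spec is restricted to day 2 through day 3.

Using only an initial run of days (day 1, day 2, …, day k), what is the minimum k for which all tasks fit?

9 days

The precedence chain requires at least 2 distinct days.
With at most 1 per day and 9 tasks, at least 9 days are needed.
QA can't be placed before day 7, so the schedule must run through at least day 7.
9 works (last occupied day: day 9): for example QA -> day 7, Spec -> day 2, Integrate -> day 6, Test -> day 8, Handover -> day 4, Refactor -> day 1, Review -> day 3, Launch -> day 9, Package -> day 5.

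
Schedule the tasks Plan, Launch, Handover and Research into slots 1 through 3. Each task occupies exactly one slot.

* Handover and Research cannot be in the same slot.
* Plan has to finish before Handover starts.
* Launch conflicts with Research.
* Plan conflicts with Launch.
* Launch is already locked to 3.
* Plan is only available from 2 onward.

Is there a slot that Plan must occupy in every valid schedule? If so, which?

2

Plan's window is 2–3.
Launch is fixed at 3, and Plan can't share a slot with Launch.
So Plan must be 2.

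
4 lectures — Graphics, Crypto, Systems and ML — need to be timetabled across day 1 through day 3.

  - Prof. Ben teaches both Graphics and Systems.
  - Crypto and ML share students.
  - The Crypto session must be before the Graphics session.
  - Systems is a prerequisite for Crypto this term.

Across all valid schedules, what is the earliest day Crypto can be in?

Precedence pushes Crypto to at least day 2; downstream work caps Crypto at day 2.
Crypto at day 2 is achievable: Crypto=day 2; ML=day 1; Graphics=day 3; Systems=day 1.

day 2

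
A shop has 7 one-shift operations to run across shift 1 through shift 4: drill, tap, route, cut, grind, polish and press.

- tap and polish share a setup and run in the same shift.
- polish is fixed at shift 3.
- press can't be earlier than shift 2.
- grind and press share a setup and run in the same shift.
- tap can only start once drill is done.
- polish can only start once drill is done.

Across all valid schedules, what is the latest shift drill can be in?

shift 2

Downstream work caps drill at shift 2.
drill at shift 2 is achievable: tap in shift 3; drill in shift 2; polish in shift 3; route in shift 1; press in shift 2; grind in shift 2; cut in shift 1.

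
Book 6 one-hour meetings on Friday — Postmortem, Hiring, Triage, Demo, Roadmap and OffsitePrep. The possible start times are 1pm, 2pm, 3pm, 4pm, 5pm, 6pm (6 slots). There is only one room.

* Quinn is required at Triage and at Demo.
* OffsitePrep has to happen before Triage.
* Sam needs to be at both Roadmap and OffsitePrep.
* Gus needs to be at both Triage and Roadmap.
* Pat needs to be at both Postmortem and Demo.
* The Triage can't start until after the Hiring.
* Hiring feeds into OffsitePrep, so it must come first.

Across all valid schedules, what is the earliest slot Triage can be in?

Precedence pushes Triage to at least 3pm.
Triage at 3pm is achievable: Hiring=1pm; Postmortem=4pm; Roadmap=6pm; OffsitePrep=2pm; Triage=3pm; Demo=5pm.

3pm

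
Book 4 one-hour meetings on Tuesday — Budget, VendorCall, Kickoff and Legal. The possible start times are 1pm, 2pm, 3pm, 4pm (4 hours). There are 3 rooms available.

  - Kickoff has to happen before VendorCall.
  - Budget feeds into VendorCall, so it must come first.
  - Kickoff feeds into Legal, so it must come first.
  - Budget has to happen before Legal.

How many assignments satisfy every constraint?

26

Splitting on Budget: it can be 1pm (14), 2pm (9), 3pm (3). Listing each branch's schedules as (VendorCall, Kickoff, Legal):
Budget=1pm: (2pm,1pm,2pm) (2pm,1pm,3pm) (2pm,1pm,4pm) (3pm,1pm,2pm) (3pm,1pm,3pm) (3pm,1pm,4pm) (3pm,2pm,3pm) (3pm,2pm,4pm) (4pm,1pm,2pm) (4pm,1pm,3pm) (4pm,1pm,4pm) (4pm,2pm,3pm) (4pm,2pm,4pm) (4pm,3pm,4pm) — 14.
Budget=2pm: (3pm,1pm,3pm) (3pm,1pm,4pm) (3pm,2pm,3pm) (3pm,2pm,4pm) (4pm,1pm,3pm) (4pm,1pm,4pm) (4pm,2pm,3pm) (4pm,2pm,4pm) (4pm,3pm,4pm) — 9.
Budget=3pm: (4pm,1pm,4pm) (4pm,2pm,4pm) (4pm,3pm,4pm) — 3.
Summing: 14 + 9 + 3 = 26.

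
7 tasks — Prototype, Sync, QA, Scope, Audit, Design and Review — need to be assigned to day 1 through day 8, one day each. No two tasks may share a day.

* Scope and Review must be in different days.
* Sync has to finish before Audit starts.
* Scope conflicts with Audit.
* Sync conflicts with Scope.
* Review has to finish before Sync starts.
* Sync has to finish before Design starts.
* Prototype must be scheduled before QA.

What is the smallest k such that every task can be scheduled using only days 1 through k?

7

The precedence chain requires at least 3 distinct days.
With at most 1 per day and 7 tasks, at least 7 days are needed.
7 works (last occupied day: day 7): for example Sync -> day 2; QA -> day 4; Audit -> day 5; Design -> day 6; Scope -> day 7; Review -> day 1; Prototype -> day 3.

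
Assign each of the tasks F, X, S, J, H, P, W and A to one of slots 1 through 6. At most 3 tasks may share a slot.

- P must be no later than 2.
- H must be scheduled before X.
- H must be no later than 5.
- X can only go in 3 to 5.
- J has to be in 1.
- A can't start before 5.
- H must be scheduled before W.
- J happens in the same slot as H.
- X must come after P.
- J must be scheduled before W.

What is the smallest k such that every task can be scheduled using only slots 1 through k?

The precedence chain requires at least 2 distinct slots.
With at most 3 per slot and 8 tasks, at least 3 slots are needed.
A can't be placed before 5, so the schedule must run through at least slot 5.
5 works (last occupied slot: 5): for example J=1, F=2, H=1, X=3, P=1, A=5, W=2, S=2.

5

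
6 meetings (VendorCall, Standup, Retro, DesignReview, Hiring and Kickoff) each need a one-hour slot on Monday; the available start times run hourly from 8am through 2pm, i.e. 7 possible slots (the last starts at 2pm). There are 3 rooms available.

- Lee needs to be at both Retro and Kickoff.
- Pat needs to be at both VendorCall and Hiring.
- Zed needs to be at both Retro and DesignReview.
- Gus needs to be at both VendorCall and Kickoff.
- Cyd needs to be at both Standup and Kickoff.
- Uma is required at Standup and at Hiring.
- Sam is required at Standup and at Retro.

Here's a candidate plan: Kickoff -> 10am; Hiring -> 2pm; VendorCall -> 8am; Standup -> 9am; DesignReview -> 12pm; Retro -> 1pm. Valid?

Valid

Lee needs to be at both Retro and Kickoff — holds.
Zed needs to be at both Retro and DesignReview — holds.
Pat needs to be at both VendorCall and Hiring — holds.
Uma is required at Standup and at Hiring — holds.
Gus needs to be at both VendorCall and Kickoff — holds.
Cyd needs to be at both Standup and Kickoff — holds.
There are 3 rooms available — holds.
Sam is required at Standup and at Retro — holds.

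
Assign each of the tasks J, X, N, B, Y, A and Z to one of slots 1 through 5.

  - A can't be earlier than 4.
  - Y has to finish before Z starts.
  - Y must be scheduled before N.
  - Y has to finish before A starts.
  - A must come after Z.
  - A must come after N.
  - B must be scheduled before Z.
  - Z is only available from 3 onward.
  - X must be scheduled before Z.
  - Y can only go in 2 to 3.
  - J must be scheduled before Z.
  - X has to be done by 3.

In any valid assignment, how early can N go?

3

Precedence pushes N to at least 3; downstream work caps N at 4.
N at 3 is achievable: Z in 3, X in 1, B in 1, J in 1, N in 3, A in 4, Y in 2.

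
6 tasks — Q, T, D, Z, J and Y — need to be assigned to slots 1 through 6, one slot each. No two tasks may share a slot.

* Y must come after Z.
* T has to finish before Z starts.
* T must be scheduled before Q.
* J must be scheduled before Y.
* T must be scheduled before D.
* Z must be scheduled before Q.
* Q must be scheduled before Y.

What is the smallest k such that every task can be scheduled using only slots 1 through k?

The precedence chain requires at least 4 distinct slots.
With at most 1 per slot and 6 tasks, at least 6 slots are needed.
6 works (last occupied slot: 6): for example J in 4, Z in 2, T in 1, D in 6, Q in 3, Y in 5.

6 slots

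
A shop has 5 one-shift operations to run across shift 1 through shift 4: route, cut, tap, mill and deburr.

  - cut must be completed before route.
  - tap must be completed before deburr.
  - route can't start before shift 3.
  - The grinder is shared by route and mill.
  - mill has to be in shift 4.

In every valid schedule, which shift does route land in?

route's window is shift 3–shift 4.
mill is fixed at shift 4, and route can't share a shift with mill.
So route must be shift 3.

shift 3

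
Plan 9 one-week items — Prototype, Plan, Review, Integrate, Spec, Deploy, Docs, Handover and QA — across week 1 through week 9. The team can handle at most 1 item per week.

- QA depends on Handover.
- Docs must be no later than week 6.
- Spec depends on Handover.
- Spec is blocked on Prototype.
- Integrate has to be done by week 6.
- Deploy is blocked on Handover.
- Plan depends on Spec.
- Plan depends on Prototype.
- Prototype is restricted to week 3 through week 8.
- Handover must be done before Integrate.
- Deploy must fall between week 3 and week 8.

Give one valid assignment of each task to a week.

Spec=week 6; QA=week 8; Prototype=week 3; Integrate=week 2; Plan=week 7; Handover=week 1; Review=week 9; Deploy=week 4; Docs=week 5

Checking: Prototype(week 3) before Plan(week 7); Handover(week 1) before Spec(week 6); Handover(week 1) before Deploy(week 4); Handover(week 1) before Integrate(week 2); Spec(week 6) before Plan(week 7); Handover(week 1) before QA(week 8); Prototype(week 3) before Spec(week 6); Integrate=week 2 in [week 1,week 6]; Docs=week 5 in [week 1,week 6]; Deploy=week 4 in [week 3,week 8]; Prototype=week 3 in [week 3,week 8]; max 1 per week (cap 1).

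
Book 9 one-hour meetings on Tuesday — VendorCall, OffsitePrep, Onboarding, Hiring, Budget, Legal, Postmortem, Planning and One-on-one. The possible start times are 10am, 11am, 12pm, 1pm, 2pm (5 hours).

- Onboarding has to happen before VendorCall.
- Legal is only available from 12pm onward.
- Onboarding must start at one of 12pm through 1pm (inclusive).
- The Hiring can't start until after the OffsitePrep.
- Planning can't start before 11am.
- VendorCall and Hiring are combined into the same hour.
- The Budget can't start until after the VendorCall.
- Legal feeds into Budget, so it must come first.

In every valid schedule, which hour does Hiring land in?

1pm

Hiring must be in the same hour as VendorCall, which can't be before 1pm, so Hiring is at least 1pm; Hiring must be in the same hour as VendorCall, which can't be after 1pm, so Hiring is at most 1pm.
So Hiring is pinned to 1pm.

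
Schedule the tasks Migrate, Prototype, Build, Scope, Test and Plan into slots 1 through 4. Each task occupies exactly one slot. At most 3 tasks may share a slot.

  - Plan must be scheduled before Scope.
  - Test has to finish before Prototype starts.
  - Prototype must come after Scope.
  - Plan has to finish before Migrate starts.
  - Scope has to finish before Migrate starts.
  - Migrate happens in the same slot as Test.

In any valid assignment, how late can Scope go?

Precedence pushes Scope to at least 2; downstream work caps Scope at 2.
Scope at 2 is achievable: Plan in 1, Test in 3, Scope in 2, Migrate in 3, Build in 1, Prototype in 4.

2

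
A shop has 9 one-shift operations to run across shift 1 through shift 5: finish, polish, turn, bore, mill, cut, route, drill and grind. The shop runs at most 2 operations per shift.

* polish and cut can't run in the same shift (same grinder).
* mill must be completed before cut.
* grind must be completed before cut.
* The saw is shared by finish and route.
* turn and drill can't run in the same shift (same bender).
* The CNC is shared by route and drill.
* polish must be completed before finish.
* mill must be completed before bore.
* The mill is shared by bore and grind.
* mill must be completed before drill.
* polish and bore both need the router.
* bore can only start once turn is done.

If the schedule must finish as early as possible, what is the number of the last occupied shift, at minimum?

The precedence chain requires at least 2 distinct shifts.
With at most 2 per shift and 9 operations, at least 5 shifts are needed.
5 works (last occupied shift: shift 5): for example bore=shift 2; cut=shift 4; mill=shift 1; grind=shift 3; finish=shift 4; drill=shift 2; polish=shift 3; route=shift 5; turn=shift 1.

shift 5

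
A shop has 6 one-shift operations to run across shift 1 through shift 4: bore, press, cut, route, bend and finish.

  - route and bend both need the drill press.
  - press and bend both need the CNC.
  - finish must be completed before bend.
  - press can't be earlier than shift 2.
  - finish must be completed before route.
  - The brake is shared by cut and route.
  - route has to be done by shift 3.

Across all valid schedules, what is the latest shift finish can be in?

Downstream work caps finish at shift 2.
finish at shift 2 is achievable: bore=shift 1, finish=shift 2, cut=shift 1, press=shift 2, bend=shift 4, route=shift 3.

shift 2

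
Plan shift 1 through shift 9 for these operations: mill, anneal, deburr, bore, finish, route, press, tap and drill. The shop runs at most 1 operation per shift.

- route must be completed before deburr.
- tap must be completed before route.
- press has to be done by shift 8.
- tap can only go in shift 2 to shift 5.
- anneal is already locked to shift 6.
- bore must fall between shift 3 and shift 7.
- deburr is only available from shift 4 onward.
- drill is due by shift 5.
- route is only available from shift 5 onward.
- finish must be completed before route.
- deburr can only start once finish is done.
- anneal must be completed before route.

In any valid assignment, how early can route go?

Route is available from shift 5; precedence pushes route to at least shift 7; downstream work caps route at shift 8.
route at shift 7 is achievable: deburr in shift 8, bore in shift 3, route in shift 7, press in shift 4, drill in shift 1, anneal in shift 6, mill in shift 9, tap in shift 2, finish in shift 5.

shift 7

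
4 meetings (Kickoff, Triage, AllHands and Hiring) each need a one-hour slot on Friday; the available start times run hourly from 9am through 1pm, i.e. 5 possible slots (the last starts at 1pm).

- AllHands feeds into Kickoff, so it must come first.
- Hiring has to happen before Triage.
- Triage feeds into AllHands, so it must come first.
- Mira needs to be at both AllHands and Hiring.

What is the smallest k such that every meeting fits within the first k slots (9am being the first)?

4 slots

The precedence chain requires at least 4 distinct slots.
4 works (last occupied slot: 12pm): for example AllHands=11am, Triage=10am, Kickoff=12pm, Hiring=9am.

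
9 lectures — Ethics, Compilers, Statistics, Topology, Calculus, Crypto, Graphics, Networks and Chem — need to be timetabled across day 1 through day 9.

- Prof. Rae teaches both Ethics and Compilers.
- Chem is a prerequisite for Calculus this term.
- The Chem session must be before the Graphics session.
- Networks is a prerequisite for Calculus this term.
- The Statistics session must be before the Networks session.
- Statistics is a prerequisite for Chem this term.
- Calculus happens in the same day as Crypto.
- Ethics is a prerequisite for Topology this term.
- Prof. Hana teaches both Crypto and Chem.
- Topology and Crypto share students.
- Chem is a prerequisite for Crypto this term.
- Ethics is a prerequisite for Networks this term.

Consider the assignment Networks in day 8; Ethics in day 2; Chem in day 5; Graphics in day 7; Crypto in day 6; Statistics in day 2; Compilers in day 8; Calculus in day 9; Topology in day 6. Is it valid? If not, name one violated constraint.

No. Topology and Crypto share students is not satisfied.

Ethics is a prerequisite for Topology this term — holds.
Chem is a prerequisite for Crypto this term — holds.
The Chem session must be before the Graphics session — holds.
Prof. Rae teaches both Ethics and Compilers — holds.
Chem is a prerequisite for Calculus this term — holds.
Ethics is a prerequisite for Networks this term — holds.
The Statistics session must be before the Networks session — holds.
Topology and Crypto share students — violated.
Calculus happens in the same day as Crypto — violated.
Statistics is a prerequisite for Chem this term — holds.
Prof. Hana teaches both Crypto and Chem — holds.
Networks is a prerequisite for Calculus this term — holds.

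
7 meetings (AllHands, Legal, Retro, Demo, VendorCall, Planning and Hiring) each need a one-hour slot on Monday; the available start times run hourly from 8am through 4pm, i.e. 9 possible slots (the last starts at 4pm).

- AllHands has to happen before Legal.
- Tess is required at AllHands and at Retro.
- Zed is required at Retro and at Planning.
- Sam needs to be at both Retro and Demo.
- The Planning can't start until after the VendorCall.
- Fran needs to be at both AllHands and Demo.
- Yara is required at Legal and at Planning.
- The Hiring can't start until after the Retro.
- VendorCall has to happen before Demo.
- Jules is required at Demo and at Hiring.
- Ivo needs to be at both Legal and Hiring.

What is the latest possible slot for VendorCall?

Downstream work caps VendorCall at 3pm.
VendorCall at 3pm is achievable: Legal=9am, Retro=9am, AllHands=8am, Planning=4pm, Demo=4pm, Hiring=10am, VendorCall=3pm.

3pm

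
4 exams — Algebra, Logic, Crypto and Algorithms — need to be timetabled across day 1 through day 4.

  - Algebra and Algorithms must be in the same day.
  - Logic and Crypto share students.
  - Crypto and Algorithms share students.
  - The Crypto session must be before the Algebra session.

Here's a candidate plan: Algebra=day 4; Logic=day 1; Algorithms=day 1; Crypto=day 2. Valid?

The Crypto session must be before the Algebra session — holds.
Algebra and Algorithms must be in the same day — violated.
Crypto and Algorithms share students — holds.
Logic and Crypto share students — holds.

Invalid. Algebra and Algorithms must be in the same day.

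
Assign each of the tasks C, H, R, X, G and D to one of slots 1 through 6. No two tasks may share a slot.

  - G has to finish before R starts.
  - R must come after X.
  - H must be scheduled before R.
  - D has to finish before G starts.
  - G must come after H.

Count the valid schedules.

Splitting on H: it can be 1 (15), 2 (15), 3 (12), 4 (6). Listing each branch's schedules as (C, R, X, G, D):
H=1: (2,6,3,5,4) (2,6,4,5,3) (2,6,5,4,3) (3,6,2,5,4) (3,6,4,5,2) (3,6,5,4,2) (4,6,2,5,3) (4,6,3,5,2) (4,6,5,3,2) (5,6,2,4,3) (5,6,3,4,2) (5,6,4,3,2) (6,5,2,4,3) (6,5,3,4,2) (6,5,4,3,2) — 15.
H=2: (1,6,3,5,4) (1,6,4,5,3) (1,6,5,4,3) (3,6,1,5,4) (3,6,4,5,1) (3,6,5,4,1) (4,6,1,5,3) (4,6,3,5,1) (4,6,5,3,1) (5,6,1,4,3) (5,6,3,4,1) (5,6,4,3,1) (6,5,1,4,3) (6,5,3,4,1) (6,5,4,3,1) — 15.
H=3: (1,6,2,5,4) (1,6,4,5,2) (1,6,5,4,2) (2,6,1,5,4) (2,6,4,5,1) (2,6,5,4,1) (4,6,1,5,2) (4,6,2,5,1) (5,6,1,4,2) (5,6,2,4,1) (6,5,1,4,2) (6,5,2,4,1) — 12.
H=4: (1,6,2,5,3) (1,6,3,5,2) (2,6,1,5,3) (2,6,3,5,1) (3,6,1,5,2) (3,6,2,5,1) — 6.
Summing: 15 + 15 + 12 + 6 = 48.

48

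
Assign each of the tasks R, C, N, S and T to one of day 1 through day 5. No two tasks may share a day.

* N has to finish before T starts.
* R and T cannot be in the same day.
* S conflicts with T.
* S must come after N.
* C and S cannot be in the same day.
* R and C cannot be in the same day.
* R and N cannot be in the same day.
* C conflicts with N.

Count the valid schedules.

Splitting on R: it can be day 1 (8), day 2 (8), day 3 (8), day 4 (8), day 5 (8). Listing each branch's schedules as (C, N, S, T) by day number:
R=day 1: (2,3,4,5) (2,3,5,4) (3,2,4,5) (3,2,5,4) (4,2,3,5) (4,2,5,3) (5,2,3,4) (5,2,4,3) — 8.
R=day 2: (1,3,4,5) (1,3,5,4) (3,1,4,5) (3,1,5,4) (4,1,3,5) (4,1,5,3) (5,1,3,4) (5,1,4,3) — 8.
R=day 3: (1,2,4,5) (1,2,5,4) (2,1,4,5) (2,1,5,4) (4,1,2,5) (4,1,5,2) (5,1,2,4) (5,1,4,2) — 8.
R=day 4: (1,2,3,5) (1,2,5,3) (2,1,3,5) (2,1,5,3) (3,1,2,5) (3,1,5,2) (5,1,2,3) (5,1,3,2) — 8.
R=day 5: (1,2,3,4) (1,2,4,3) (2,1,3,4) (2,1,4,3) (3,1,2,4) (3,1,4,2) (4,1,2,3) (4,1,3,2) — 8.
Summing: 8 + 8 + 8 + 8 + 8 = 40.

40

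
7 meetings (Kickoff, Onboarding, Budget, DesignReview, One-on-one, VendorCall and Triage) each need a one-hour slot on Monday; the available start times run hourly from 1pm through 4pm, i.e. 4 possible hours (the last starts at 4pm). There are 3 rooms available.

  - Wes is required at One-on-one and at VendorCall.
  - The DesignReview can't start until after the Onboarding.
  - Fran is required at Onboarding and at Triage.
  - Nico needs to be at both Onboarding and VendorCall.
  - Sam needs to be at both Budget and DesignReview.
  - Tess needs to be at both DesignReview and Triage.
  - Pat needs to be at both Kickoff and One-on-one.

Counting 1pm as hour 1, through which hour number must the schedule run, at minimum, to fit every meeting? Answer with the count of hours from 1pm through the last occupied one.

3

The precedence chain requires at least 2 distinct hours.
With at most 3 per hour and 7 meetings, at least 3 hours are needed.
3 works (last occupied hour: 3pm): for example Kickoff=1pm, Onboarding=1pm, Triage=3pm, VendorCall=3pm, Budget=1pm, DesignReview=2pm, One-on-one=2pm.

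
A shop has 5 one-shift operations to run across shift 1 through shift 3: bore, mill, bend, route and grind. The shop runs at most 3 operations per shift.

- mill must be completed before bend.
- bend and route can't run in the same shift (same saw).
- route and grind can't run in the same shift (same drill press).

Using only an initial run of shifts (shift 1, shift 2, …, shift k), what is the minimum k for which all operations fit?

2 shifts

The precedence chain requires at least 2 distinct shifts.
With at most 3 per shift and 5 operations, at least 2 shifts are needed.
2 works (last occupied shift: shift 2): for example mill -> shift 1, bore -> shift 1, route -> shift 1, bend -> shift 2, grind -> shift 2.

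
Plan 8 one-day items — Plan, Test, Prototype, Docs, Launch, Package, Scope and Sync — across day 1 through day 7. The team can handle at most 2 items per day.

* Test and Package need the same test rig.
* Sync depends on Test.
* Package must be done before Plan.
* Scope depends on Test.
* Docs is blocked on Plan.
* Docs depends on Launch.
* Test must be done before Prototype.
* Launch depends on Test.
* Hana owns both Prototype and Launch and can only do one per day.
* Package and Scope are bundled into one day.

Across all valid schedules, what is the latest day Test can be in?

Downstream work caps Test at day 4.
Test at day 3 is achievable: Package -> day 4; Scope -> day 4; Prototype -> day 6; Launch -> day 5; Plan -> day 5; Test -> day 3; Sync -> day 7; Docs -> day 6.
Nothing later works — the conflict and capacity constraints rule out every day after day 3.

day 3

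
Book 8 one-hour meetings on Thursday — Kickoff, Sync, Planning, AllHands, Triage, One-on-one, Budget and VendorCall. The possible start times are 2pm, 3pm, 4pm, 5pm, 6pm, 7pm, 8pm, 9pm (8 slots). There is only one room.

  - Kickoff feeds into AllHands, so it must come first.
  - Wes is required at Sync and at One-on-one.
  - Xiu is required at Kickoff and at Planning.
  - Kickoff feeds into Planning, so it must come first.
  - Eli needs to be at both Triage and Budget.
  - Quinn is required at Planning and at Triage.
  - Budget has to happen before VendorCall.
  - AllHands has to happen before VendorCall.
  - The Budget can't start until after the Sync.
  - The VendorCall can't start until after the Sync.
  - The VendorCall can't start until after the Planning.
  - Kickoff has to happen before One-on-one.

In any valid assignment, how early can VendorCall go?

7pm

Precedence pushes VendorCall to at least 4pm.
VendorCall at 7pm is achievable: Budget in 6pm; Planning in 4pm; VendorCall in 7pm; Sync in 3pm; Kickoff in 2pm; One-on-one in 8pm; AllHands in 5pm; Triage in 9pm.
Nothing earlier works — the conflict and capacity constraints rule out every slot before 7pm.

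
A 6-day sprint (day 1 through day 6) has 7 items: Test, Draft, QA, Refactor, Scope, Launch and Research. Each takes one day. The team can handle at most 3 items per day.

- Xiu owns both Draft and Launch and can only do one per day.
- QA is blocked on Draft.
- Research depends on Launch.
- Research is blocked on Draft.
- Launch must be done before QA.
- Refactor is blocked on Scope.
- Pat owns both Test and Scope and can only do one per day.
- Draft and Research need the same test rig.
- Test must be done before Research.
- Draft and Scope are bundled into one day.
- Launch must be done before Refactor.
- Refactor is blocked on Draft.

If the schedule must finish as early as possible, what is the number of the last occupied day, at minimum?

The precedence chain requires at least 2 distinct days.
With at most 3 per day and 7 work items, at least 3 days are needed.
3 works (last occupied day: day 3): for example Test -> day 2, Launch -> day 2, Draft -> day 1, Research -> day 3, Refactor -> day 3, QA -> day 3, Scope -> day 1.

3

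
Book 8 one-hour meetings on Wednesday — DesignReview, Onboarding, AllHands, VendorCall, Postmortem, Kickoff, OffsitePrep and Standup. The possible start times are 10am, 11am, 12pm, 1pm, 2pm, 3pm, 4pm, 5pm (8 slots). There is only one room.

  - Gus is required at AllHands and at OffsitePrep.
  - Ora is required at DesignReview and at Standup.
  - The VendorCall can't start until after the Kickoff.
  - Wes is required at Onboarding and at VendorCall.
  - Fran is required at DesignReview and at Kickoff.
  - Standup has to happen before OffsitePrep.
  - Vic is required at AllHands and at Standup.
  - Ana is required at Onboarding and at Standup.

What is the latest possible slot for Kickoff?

Downstream work caps Kickoff at 4pm.
Kickoff at 4pm is achievable: Postmortem -> 3pm; VendorCall -> 5pm; DesignReview -> 12pm; Standup -> 10am; Kickoff -> 4pm; AllHands -> 2pm; Onboarding -> 1pm; OffsitePrep -> 11am.

4pm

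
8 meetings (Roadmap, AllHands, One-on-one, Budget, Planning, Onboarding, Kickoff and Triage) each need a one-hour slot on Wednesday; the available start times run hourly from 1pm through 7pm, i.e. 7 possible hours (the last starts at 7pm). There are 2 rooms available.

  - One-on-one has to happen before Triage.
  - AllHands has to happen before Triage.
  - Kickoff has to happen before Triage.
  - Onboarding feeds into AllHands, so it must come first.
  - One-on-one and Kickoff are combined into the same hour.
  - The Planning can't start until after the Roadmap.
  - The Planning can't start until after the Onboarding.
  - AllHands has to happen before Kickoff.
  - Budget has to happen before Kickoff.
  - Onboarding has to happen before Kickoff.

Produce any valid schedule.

Roadmap in 1pm; One-on-one in 3pm; Onboarding in 1pm; Triage in 4pm; Planning in 4pm; Budget in 2pm; Kickoff in 3pm; AllHands in 2pm

Checking: AllHands(2pm) before Triage(4pm); Onboarding(1pm) before Kickoff(3pm); Onboarding(1pm) before AllHands(2pm); AllHands(2pm) before Kickoff(3pm); Kickoff(3pm) before Triage(4pm); Roadmap(1pm) before Planning(4pm); Onboarding(1pm) before Planning(4pm); One-on-one(3pm) before Triage(4pm); Budget(2pm) before Kickoff(3pm); One-on-one = Kickoff = 3pm; max 2 per hour (cap 2).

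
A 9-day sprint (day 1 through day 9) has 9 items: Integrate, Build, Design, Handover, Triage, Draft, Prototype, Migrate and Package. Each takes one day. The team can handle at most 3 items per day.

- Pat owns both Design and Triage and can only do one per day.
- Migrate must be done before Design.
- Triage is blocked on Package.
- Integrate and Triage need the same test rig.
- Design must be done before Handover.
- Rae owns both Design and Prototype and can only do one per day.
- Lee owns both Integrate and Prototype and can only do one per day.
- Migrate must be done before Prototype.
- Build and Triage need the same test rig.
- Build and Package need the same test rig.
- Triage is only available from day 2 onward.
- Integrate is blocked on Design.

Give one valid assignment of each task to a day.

Package -> day 1, Build -> day 3, Integrate -> day 4, Draft -> day 1, Handover -> day 4, Prototype -> day 2, Design -> day 3, Migrate -> day 1, Triage -> day 2

Checking: Design(day 3) before Handover(day 4); Package(day 1) before Triage(day 2); Design(day 3) before Integrate(day 4); Migrate(day 1) before Prototype(day 2); Migrate(day 1) before Design(day 3); Integrate(day 4) != Prototype(day 2); Build(day 3) != Triage(day 2); Integrate(day 4) != Triage(day 2); Design(day 3) != Prototype(day 2); Design(day 3) != Triage(day 2); Build(day 3) != Package(day 1); Triage=day 2 in [day 2,day 9]; max 3 per day (cap 3).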